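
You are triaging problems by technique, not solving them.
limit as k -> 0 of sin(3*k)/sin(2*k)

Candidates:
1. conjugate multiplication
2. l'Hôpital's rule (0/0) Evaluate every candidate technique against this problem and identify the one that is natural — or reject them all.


Verdict: l'Hôpital's rule (0/0) — both numerator and denominator vanish at 0: the genuine 0/0 indeterminate that l'Hôpital exists for. A first-order expansion at the point is an equally standard path; the rule packages it.
- conjugate multiplication: there is no infinity-minus-infinity radical difference to rationalize.
- l'Hôpital's rule (0/0) — applies; the problem has the shape this method handles.


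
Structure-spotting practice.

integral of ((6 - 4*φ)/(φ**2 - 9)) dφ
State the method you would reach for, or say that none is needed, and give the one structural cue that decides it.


Best approach: partial fractions — the denominator φ**2 - 9 factors, so the quotient decomposes into elementary partial fractions term by term.


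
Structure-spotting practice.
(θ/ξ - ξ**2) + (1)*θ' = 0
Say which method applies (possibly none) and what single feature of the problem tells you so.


Diagnosis: a linear integrating factor — the unknown enters only to the first power against a nonzero forcing term — the integrating-factor template applies directly.


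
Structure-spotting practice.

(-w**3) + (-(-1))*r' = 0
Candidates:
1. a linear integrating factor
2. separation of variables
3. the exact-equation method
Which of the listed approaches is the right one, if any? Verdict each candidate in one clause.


Diagnosis: no special technique — the slope is a pure function of w; integrate both sides and be done.
- a linear integrating factor — with the unknown absent the integrating factor is a formality; direct integration is the working structure.
- separation of variables: with no unknown in the slope, separating variables is a formality — the equation integrates directly.
- the exact-equation method — no dependence on the unknown anywhere: exactness is a label without content here.


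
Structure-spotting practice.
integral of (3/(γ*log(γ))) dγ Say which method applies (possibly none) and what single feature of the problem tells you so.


Best approach: u-substitution — collected, the integrand has one factor that is, up to a constant, the derivative of an inner expression the rest depends on — substitute for that inner expression.


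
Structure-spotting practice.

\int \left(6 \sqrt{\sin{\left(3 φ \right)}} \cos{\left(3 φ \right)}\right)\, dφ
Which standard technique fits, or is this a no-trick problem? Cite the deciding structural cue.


Verdict: u-substitution — collected, the integrand has one factor that is, up to a constant, the derivative of an inner expression the rest depends on — substitute for that inner expression.


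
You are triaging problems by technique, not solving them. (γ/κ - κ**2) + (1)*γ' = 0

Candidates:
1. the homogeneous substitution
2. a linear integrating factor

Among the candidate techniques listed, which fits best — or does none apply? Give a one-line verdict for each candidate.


Technique: a linear integrating factor — the unknown enters only to the first power against a nonzero forcing term — the integrating-factor template applies directly.
- the homogeneous substitution: solved for the derivative, the right side changes under joint scaling of the two variables.
- a linear integrating factor: applies; the problem has the shape this method handles.


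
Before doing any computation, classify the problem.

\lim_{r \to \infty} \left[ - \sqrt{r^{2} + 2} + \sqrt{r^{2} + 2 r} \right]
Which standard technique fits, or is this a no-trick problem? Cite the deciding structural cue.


Diagnosis: conjugate multiplication — turning the difference into a conjugate-rationalized ratio makes the limit readable.


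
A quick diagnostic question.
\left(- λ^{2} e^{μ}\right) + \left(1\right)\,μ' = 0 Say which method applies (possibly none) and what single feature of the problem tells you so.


Best approach: separation of variables — solved for the derivative, the right side factors as λ^{2} times e^{μ} — all λ-dependence separates from all μ-dependence.


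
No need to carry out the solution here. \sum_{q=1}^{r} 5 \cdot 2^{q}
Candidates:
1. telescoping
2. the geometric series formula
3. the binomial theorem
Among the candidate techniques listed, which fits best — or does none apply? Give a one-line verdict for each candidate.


Method: the geometric series formula — each term is 2 times the previous one, so the geometric-series formula applies directly.
- telescoping — writing out consecutive terms as given produces no pairwise cancellation.
- the geometric series formula: a fit — the right tool for this form.
- the binomial theorem: there is no pair of bases whose matched powers would reassemble into a single binomial power.


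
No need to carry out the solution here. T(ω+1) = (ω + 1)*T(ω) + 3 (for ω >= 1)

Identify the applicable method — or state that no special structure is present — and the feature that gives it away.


Best approach: a summation factor — first-order linear but the coefficient ω + 1 moves with the index — divide by the cumulative product and telescope.


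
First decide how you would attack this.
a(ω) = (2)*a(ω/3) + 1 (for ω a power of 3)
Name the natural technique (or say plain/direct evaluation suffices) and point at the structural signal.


Method: the master substitution — index division is the fingerprint: ω/3 in the recursive call means substitute ω = 3^m.


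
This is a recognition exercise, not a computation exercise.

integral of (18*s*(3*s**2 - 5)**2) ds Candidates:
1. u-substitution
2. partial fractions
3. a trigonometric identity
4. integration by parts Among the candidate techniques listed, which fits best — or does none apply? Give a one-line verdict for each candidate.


Method: u-substitution — 18*s matches the derivative of 3*s**2 - 5 up to a constant; with u = 3*s**2 - 5 the whole integrand folds into a function of u alone. Expanding everything out would also get there; the substitution is the systematic route.
- u-substitution — yes, a natural case for it.
- partial fractions: the expression is not a ratio of polynomials that decomposes further.
- a trigonometric identity: no sine or cosine appears, so there is nothing for a trigonometric identity to act on.
- integration by parts: parts would only shuffle a directly integrable integrand.


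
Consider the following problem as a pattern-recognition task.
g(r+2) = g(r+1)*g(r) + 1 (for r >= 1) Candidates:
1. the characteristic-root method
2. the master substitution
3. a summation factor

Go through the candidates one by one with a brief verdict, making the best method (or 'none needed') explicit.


Best approach: no special technique — once the recursion is nonlinear, characteristic roots, master substitutions, and summation factors are all off the table.
- the characteristic-root method: nonlinearity rules out exponential-mode superposition from the start.
- the master substitution — no fixed divisor shrinks the index between calls.
- a summation factor: no summation factor applies — the rule is not linear in the sequence values.


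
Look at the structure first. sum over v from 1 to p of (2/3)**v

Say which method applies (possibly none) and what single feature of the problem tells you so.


Technique: the geometric series formula — each summand is the previous one scaled by 2/3; that constant multiplier is itself the geometric structure.


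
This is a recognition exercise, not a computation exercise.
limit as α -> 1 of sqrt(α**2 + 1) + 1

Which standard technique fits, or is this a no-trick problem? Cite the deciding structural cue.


Method: no special technique — the expression is continuous at 1 — substitute and evaluate; no indeterminate form appears.


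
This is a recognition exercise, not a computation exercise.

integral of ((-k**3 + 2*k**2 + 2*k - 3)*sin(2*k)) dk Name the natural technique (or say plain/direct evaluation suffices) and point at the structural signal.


Method: integration by parts — a polynomial -k**3 + 2*k**2 + 2*k - 3 against the kernel sin(2*k) is the signature bounded-ladder case for integration by parts.


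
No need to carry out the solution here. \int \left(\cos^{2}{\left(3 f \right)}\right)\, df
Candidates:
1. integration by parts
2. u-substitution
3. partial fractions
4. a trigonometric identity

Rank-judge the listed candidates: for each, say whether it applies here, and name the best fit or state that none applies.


Diagnosis: a trigonometric identity — even powers like \cos^{2}{\left(3 f \right)} never integrate directly; the half-angle identity lowers the degree first.
- integration by parts: not the fit here: there is no polynomial factor to ladder down — parts can still close the trigonometric product by recursion, though the identity rewrite is the direct route.
- u-substitution: no subexpression of the integrand pairs with its own derivative as a factor — individual terms may offer their own substitutions, but any change of variable covering the whole integral would have to be constructed from outside the expression.
- partial fractions: there is no rational-function structure to decompose.
- a trigonometric identity — a fit — the right tool for this form.


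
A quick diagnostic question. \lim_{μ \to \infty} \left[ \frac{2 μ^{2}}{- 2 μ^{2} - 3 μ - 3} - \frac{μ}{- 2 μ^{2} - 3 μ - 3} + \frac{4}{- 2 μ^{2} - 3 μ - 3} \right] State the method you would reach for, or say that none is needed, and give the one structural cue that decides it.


Best approach: dominant-term comparison — divide by the highest power of μ present: lower-order terms vanish and the dominant ratio remains. Differentiating the expression as a single quotient would eventually settle it as well; matching dominant growth settles it immediately.


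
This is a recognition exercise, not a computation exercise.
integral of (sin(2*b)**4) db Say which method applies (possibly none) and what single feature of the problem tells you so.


Method: a trigonometric identity — sin(2*b)**4 is the textbook power-reduction case — identities first, antiderivatives second.


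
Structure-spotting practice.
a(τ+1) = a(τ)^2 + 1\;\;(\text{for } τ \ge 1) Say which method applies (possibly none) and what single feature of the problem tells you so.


Diagnosis: no special technique — no ansatz, no master substitution, no summation factor survives the nonlinearity here.


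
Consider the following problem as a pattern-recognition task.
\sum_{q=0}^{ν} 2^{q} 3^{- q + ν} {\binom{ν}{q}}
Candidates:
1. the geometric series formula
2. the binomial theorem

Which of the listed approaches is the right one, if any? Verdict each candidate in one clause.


Diagnosis: the binomial theorem — terms weighting {\binom{ν}{q}} against matched powers of 2 and 3 reassemble into (2 + 3)^ν by the binomial theorem.
- the geometric series formula: the term-to-term ratio drifts with the index — the one thing the geometric formula cannot absorb.
- the binomial theorem: yes — fits the structure here.


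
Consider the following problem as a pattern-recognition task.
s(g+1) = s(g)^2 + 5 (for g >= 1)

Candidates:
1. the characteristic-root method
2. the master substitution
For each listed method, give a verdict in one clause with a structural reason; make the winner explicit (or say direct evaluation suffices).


Verdict: no special technique — no ansatz, no master substitution, no summation factor survives the nonlinearity here.
- the characteristic-root method: nonlinearity rules out exponential-mode superposition from the start.
- the master substitution: with no divided-index recursive call, reindexing by powers of a base buys nothing.


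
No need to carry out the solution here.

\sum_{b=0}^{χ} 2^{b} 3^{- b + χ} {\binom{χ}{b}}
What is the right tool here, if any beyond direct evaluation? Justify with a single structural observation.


Diagnosis: the binomial theorem — {\binom{χ}{b}} weighting matched powers of 2 and 3 is the expanded form of (2 + 3)^χ — fold it back up.


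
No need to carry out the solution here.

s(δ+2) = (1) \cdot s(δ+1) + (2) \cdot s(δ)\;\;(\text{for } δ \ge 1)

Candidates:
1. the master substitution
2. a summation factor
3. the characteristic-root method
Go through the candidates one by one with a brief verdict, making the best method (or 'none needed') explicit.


Diagnosis: the characteristic-root method — the recurrence is linear and homogeneous with constant coefficients, so the ansatz r^δ turns it into a polynomial equation for r.
- the master substitution — with no divided-index recursive call, reindexing by powers of a base buys nothing.
- a summation factor — the recurrence reaches back more than one step, outside the first-order family a summation factor normalizes.
- the characteristic-root method: applies; the problem has the shape this method handles.


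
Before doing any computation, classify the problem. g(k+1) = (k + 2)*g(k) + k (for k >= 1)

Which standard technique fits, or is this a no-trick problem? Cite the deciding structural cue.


Technique: a summation factor — because the multiplier k + 2 is index-dependent, divide through by its running product and sum the resulting differences.


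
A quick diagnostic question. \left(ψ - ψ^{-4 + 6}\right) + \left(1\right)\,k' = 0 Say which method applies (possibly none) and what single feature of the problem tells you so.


Verdict: no special technique — the slope is a function of ψ alone, so integrate both sides directly.


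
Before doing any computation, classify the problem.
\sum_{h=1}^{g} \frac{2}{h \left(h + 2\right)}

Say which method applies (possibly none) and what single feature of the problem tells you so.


Method: telescoping — split \frac{2}{h \left(h + 2\right)} by partial fractions and the pieces are one function at shifted arguments — interior terms cancel.


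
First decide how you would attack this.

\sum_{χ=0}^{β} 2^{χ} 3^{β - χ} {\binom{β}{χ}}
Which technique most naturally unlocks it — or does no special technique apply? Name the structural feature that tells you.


Best approach: the binomial theorem — the summand is term χ of a binomial expansion in 2 and 3; the whole sum is a single power.


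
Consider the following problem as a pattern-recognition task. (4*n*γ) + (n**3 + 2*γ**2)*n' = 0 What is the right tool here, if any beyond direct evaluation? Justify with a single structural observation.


Method: the exact-equation method — take the mixed partials of 4*n*γ and n**3 + 2*γ**2: they are equal, which certifies an exact differential.


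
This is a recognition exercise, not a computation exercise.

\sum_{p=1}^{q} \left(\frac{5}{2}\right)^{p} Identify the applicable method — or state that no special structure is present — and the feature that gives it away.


Verdict: the geometric series formula — each term is \frac{5}{2} times the previous one, so the geometric-series formula applies directly.


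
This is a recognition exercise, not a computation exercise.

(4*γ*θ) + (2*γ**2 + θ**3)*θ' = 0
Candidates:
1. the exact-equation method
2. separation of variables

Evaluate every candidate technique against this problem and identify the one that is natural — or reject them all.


Diagnosis: the exact-equation method — d/dθ of 4*γ*θ equals d/dγ of 2*γ**2 + θ**3: the form is a total differential of one potential — integrate it exactly.
- the exact-equation method — yes — fits the structure here.
- separation of variables — the two dependences do not factor apart.


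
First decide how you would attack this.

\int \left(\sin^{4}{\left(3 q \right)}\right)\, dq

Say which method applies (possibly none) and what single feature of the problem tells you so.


Diagnosis: a trigonometric identity — \sin^{4}{\left(3 q \right)} is an even power — the power-reduction identity rewrites it into first-degree cosines.


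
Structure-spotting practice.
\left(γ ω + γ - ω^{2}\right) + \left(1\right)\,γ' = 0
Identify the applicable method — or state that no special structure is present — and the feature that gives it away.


Best approach: a linear integrating factor — the unknown enters only to the first power against a nonzero forcing term — the integrating-factor template applies directly.


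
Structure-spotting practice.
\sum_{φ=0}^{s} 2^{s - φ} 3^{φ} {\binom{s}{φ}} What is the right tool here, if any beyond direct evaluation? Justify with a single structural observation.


Verdict: the binomial theorem — binomial coefficients against complementary powers of 3 and 2: recognize the binomial expansion and resum.


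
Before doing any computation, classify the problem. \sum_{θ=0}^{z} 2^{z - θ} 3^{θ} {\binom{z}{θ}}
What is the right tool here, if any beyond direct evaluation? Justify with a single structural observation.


Technique: the binomial theorem — the binomial coefficients weight matched powers of 3 and 2, which is exactly the expansion of a binomial power.


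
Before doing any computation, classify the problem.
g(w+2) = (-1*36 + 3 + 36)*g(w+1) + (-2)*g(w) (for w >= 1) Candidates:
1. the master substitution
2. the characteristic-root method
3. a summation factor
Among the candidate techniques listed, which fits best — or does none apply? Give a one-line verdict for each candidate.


Best approach: the characteristic-root method — linear, homogeneous, constant coefficients: solutions of the form r^w exist — find the roots of the characteristic polynomial.
- the master substitution — with no divided-index recursive call, reindexing by powers of a base buys nothing.
- the characteristic-root method — yes, a natural case for it.
- a summation factor: the recurrence reaches back more than one step, outside the first-order family a summation factor normalizes.


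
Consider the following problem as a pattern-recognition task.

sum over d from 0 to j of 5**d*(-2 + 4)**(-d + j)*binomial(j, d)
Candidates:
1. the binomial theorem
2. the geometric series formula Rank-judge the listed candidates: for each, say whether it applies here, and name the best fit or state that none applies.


Best approach: the binomial theorem — the binomial coefficients weight matched powers of 5 and (-2 + 4), which is exactly the expansion of a binomial power.
- the binomial theorem: applicable, and directly so.
- the geometric series formula — the term-to-term ratio drifts with the index — the one thing the geometric formula cannot absorb.


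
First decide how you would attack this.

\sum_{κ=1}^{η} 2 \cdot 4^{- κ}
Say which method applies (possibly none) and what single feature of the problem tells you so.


Method: the geometric series formula — consecutive terms stand in a fixed index-free ratio — the geometric sum formula closes it.


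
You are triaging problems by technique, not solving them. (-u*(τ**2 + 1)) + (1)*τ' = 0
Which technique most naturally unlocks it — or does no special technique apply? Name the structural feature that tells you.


Best approach: separation of variables — solved for the derivative, the right side factors as u times τ**2 + 1 — all u-dependence separates from all τ-dependence.


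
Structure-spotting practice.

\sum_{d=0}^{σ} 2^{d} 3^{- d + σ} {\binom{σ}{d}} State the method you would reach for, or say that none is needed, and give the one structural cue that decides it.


Diagnosis: the binomial theorem — binomial coefficients against complementary powers of 2 and 3: recognize the binomial expansion and resum.


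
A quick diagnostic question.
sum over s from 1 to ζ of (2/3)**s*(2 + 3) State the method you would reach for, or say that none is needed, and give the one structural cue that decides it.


Technique: the geometric series formula — consecutive terms stand in a fixed index-free ratio — the geometric sum formula closes it.


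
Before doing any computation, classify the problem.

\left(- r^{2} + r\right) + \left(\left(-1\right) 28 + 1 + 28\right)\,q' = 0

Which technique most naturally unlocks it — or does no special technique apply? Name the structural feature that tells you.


Best approach: no special technique — with q absent the equation is not coupled at all: direct integration in r.


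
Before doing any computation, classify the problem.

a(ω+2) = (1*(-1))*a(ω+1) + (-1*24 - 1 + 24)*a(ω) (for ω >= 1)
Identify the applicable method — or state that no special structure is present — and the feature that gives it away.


Best approach: the characteristic-root method — this is the constant-coefficient homogeneous case — the whole solution in ω reduces to a polynomial's roots.


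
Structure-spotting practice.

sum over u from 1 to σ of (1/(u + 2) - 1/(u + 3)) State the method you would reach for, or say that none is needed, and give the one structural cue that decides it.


Diagnosis: telescoping — the generic term is a one-step difference of 1/(u + 2), so partial sums shortcut to endpoint evaluation.


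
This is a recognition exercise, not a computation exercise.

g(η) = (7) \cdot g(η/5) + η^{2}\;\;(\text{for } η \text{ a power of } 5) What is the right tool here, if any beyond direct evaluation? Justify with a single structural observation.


Diagnosis: the master substitution — treat m = log base 5 of η as the new clock: one recursion step advances m by one while η scales by 5.


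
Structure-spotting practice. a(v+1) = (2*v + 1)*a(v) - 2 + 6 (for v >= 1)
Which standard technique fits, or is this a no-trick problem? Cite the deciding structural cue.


Best approach: a summation factor — with the index-dependent coefficient 2*v + 1, dividing by the cumulative product turns the left side into a pure difference.


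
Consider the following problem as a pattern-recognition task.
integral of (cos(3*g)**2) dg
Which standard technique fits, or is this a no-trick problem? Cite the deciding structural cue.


Best approach: a trigonometric identity — even powers like cos(3*g)**2 never integrate directly; the half-angle identity lowers the degree first.


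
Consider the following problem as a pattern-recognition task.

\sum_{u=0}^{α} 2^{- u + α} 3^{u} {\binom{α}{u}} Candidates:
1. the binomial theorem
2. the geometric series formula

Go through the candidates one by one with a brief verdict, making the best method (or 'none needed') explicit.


Verdict: the binomial theorem — terms weighting {\binom{α}{u}} against matched powers of 3 and 2 reassemble into (3 + 2)^α by the binomial theorem.
- the binomial theorem: applicable, and directly so.
- the geometric series formula — dividing successive terms gives an index-dependent quantity, not a constant.


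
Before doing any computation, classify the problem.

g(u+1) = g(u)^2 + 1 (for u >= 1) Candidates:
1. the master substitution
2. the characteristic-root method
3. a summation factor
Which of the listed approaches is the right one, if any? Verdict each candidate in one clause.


Diagnosis: no special technique — this one you iterate or analyze qualitatively: the nonlinearity defeats linear solution methods.
- the master substitution: with no divided-index recursive call, reindexing by powers of a base buys nothing.
- the characteristic-root method — nonlinearity rules out exponential-mode superposition from the start.
- a summation factor: the recursion is nonlinear — outside the first-order linear family a summation factor addresses.


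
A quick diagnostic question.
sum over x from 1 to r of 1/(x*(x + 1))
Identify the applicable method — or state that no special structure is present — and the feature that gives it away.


Technique: telescoping — the summand 1/(x*(x + 1)) decomposes into fractions whose poles differ by an integer shift — the series collapses.


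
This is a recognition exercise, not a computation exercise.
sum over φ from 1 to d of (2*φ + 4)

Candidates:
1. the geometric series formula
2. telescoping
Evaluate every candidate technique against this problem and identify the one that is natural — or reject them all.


Best approach: no special technique — nothing telescopes and nothing is geometric; polynomial terms in φ sum term by term.
- the geometric series formula: the term-to-term ratio changes with the index, so the geometric formula cannot close it.
- telescoping: the summand is not presented as a shifted difference — a telescoping rewrite may exist, but the displayed structure does not offer one.


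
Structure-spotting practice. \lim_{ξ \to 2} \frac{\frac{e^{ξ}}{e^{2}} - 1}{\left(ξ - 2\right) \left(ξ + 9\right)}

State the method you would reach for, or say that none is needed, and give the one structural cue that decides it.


Technique: l'Hôpital's rule (0/0) — plug in 2: top and bottom both hit zero, so differentiate each and retry. A first-order expansion at the point is an equally standard path; the rule packages it.


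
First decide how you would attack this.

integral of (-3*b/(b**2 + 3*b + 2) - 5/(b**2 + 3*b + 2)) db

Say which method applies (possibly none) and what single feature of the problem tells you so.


Verdict: partial fractions — each factor of b**2 + 3*b + 2 owns one elementary piece of the integrand — separate them and integrate piecewise.


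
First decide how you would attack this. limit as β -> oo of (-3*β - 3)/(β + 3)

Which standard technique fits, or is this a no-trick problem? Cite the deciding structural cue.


Best approach: dominant-term comparison — divide through by the highest power of β; every lower-order term dies and the dominant terms decide the limit. Differentiating the expression as a single quotient would eventually settle it as well; matching dominant growth settles it immediately.


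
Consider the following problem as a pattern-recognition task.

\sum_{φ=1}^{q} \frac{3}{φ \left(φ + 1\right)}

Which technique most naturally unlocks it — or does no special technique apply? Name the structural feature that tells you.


Technique: telescoping — \frac{3}{φ \left(φ + 1\right)} hides a difference of shifted reciprocals — decompose it and the middle of the sum vanishes.


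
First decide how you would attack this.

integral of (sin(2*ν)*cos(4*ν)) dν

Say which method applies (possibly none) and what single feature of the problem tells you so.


Verdict: a trigonometric identity — sin(2*ν)*cos(4*ν) is a beat pattern — rewrite the product as a sum of single-frequency waves before integrating.


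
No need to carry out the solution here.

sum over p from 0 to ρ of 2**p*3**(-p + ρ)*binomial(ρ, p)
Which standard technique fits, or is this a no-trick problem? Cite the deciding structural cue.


Best approach: the binomial theorem — binomial coefficients against complementary powers of 2 and 3: recognize the binomial expansion and resum.


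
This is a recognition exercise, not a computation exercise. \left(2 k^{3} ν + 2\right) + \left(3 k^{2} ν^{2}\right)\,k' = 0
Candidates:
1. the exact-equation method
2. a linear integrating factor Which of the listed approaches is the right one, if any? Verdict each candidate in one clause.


Verdict: the exact-equation method — the cross partial derivatives of 2 k^{3} ν + 2 and 3 k^{2} ν^{2} agree, so the left side is the total differential of one potential in ν and k.
- the exact-equation method: a fit — the right tool for this form.
- a linear integrating factor — the unknown enters nonlinearly (through a power, a denominator, or a transcendental function), which the linear integrating-factor recipe cannot absorb as-is — any repair would come from a preliminary substitution, not the factor.


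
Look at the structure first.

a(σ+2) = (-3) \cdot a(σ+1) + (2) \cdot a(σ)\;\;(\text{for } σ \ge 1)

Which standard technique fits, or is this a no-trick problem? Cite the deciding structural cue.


Best approach: the characteristic-root method — no index-dependence in the weights and nothing inhomogeneous: classic characteristic-equation setup.


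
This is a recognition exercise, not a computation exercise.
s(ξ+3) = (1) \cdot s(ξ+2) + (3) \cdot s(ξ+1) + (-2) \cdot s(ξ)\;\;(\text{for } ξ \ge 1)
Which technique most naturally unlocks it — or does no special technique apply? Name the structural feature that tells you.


Method: the characteristic-root method — linear, homogeneous, constant coefficients: solutions of the form r^ξ exist — find the roots of the characteristic polynomial.


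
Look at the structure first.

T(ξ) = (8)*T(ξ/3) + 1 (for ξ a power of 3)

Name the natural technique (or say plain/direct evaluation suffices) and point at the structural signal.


Diagnosis: the master substitution — the index is divided (ξ/3), not shifted — substitute ξ = 3^m to straighten it into a shift recurrence.


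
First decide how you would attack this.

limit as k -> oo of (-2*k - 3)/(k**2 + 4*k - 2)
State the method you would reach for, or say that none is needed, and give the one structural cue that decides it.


Technique: dominant-term comparison — growth-rate triage: the leading powers of k decide the limit, everything else is noise. Differentiating the expression as a single quotient would eventually settle it as well; matching dominant growth settles it immediately.


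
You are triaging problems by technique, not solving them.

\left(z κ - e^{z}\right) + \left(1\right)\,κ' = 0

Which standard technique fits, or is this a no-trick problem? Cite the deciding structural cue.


Method: a linear integrating factor — the equation is linear in κ with coefficient z; multiplying by the integrating factor exp(∫z) makes the left side a perfect derivative.


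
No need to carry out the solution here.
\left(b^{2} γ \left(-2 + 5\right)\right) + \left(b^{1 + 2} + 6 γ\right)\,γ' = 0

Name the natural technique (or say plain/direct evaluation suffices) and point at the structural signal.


Method: the exact-equation method — because the two cross partials coincide, the form is conservative as written — recover its potential in (b, γ).


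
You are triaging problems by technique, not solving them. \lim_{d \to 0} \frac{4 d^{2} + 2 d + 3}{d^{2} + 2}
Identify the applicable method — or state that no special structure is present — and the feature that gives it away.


Diagnosis: no special technique — no vanishing denominator and no indeterminate clash at the point — evaluation is immediate.


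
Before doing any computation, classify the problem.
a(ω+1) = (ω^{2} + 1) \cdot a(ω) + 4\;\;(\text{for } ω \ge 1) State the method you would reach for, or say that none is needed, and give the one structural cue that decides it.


Method: a summation factor — one-term recursion with variable weight ω^{2} + 1 is solved by product normalization, not by root-finding.


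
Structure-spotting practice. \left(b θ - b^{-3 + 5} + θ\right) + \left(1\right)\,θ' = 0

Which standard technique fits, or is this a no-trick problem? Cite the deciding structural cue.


Verdict: a linear integrating factor — linear in the unknown with genuine forcing: multiply through by the exponential of the integrated coefficient and the left side closes into one derivative.


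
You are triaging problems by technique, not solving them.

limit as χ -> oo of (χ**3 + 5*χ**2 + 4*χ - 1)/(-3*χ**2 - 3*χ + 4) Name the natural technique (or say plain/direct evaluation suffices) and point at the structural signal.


Method: dominant-term comparison — growth-rate triage: the leading powers of χ decide the limit, everything else is noise. As a single quotient, the ∞/∞ shape would yield to repeated differentiation as well — the growth comparison gets there in one look.


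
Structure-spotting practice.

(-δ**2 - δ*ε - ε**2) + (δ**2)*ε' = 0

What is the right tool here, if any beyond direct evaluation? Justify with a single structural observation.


Verdict: the homogeneous substitution — the slope's numerator and denominator share total degree; set v = ε/δ and the equation drops to separable form.


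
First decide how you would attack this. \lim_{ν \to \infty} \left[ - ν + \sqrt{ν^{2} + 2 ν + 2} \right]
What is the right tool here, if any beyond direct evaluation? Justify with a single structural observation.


Verdict: conjugate multiplication — two divergent pieces with a minus sign between them and a radical in the mix: rationalize \sqrt{ν^{2} + 2 ν + 2} - ν before any limit law applies.


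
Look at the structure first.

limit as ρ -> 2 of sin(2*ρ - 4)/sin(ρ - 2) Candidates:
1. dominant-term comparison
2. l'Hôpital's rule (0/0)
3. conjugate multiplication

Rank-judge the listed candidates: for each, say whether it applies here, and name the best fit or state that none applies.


Verdict: l'Hôpital's rule (0/0) — both numerator and denominator vanish at 2: the genuine 0/0 indeterminate that l'Hôpital exists for. A first-order expansion at the point is an equally standard path; the rule packages it.
- dominant-term comparison: no ranking of term growth rates resolves the limit here.
- l'Hôpital's rule (0/0) — applicable, and directly so.
- conjugate multiplication: the conjugate move applies to radical differences, which this is not.


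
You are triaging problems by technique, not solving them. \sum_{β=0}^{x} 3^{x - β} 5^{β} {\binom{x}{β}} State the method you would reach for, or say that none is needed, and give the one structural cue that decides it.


Method: the binomial theorem — binomial coefficients against complementary powers of 5 and 3: recognize the binomial expansion and resum.


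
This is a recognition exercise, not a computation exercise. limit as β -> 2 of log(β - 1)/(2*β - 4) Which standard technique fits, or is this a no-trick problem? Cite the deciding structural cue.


Diagnosis: l'Hôpital's rule (0/0) — substituting 2 gives 0 over 0; differentiate top and bottom once and re-evaluate. One could equally expand both pieces locally and compare leading terms; the rule does that in one stroke.


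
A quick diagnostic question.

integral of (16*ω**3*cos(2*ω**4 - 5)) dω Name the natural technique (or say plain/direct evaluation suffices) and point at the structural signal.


Verdict: u-substitution — collected, the integrand has one factor that is, up to a constant, the derivative of an inner expression the rest depends on — substitute for that inner expression.


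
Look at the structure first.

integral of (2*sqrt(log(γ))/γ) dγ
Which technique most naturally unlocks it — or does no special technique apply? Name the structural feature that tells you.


Best approach: u-substitution — read it as f(log(γ)) times a constant multiple of d(log(γ)): one substitution, u = log(γ), finishes it.


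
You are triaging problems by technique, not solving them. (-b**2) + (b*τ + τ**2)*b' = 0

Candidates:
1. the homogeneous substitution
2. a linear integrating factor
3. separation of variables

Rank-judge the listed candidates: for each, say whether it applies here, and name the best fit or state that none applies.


Best approach: the homogeneous substitution — the slope's numerator and denominator have matching total degree, so it depends only on b/τ and the ratio substitution collapses it. A Bernoulli-style rewrite — possibly after exchanging which variable is treated as dependent — would work as well; the homogeneous substitution is the more immediate reading here.
- the homogeneous substitution — a fit — the right tool for this form.
- a linear integrating factor — the unknown enters nonlinearly (through a power, a denominator, or a transcendental function), which the linear integrating-factor recipe cannot absorb as-is — any repair would come from a preliminary substitution, not the factor.
- separation of variables: no algebra isolates the independent variable on one side and the unknown on the other.


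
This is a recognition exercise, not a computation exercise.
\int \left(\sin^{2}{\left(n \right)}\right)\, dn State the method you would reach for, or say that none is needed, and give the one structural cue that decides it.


Technique: a trigonometric identity — even powers like \sin^{2}{\left(n \right)} never integrate directly; the half-angle identity lowers the degree first.


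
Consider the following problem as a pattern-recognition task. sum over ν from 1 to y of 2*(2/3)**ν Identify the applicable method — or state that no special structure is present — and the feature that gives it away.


Technique: the geometric series formula — consecutive terms stand in a fixed index-free ratio — the geometric sum formula closes it.


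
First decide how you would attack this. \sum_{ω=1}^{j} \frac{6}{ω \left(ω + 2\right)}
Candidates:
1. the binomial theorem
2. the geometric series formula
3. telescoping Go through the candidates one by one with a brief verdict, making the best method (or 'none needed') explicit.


Best approach: telescoping — split \frac{6}{ω \left(ω + 2\right)} by partial fractions and the pieces are one function at shifted arguments — interior terms cancel.
- the binomial theorem: no binomial coefficients pair up with complementary powers here.
- the geometric series formula — dividing successive terms gives an index-dependent quantity, not a constant.
- telescoping — yes — fits the structure here.


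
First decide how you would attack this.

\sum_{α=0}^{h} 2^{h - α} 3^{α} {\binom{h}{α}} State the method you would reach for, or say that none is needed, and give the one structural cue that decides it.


Technique: the binomial theorem — terms weighting {\binom{h}{α}} against matched powers of 3 and 2 reassemble into (3 + 2)^h by the binomial theorem.


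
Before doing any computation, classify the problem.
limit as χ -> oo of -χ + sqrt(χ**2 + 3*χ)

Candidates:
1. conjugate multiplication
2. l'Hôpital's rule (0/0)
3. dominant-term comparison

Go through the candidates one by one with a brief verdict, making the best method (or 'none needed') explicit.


Technique: conjugate multiplication — the ∞ − ∞ radical form is the exact trigger for the conjugate maneuver.
- conjugate multiplication — yes — fits the structure here.
- l'Hôpital's rule (0/0): no quotient structure at all: the clash is ∞ minus ∞, which rationalizing converts into a tractable ratio.
- dominant-term comparison: no dominant power emerges to decide the limit by degree comparison.


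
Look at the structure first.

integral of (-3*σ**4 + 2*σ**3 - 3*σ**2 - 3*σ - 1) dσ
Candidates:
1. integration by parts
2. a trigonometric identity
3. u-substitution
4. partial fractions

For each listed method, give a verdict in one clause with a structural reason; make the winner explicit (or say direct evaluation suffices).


Diagnosis: no special technique — a term-by-term power-rule job in σ; no substitution or rearrangement earns its keep here.
- integration by parts: splitting off a factor buys nothing — the integrand integrates directly without parts.
- a trigonometric identity — no sine or cosine appears, so there is nothing for a trigonometric identity to act on.
- u-substitution — any workable substitution here is cosmetic — the integrand is already in directly integrable form.
- partial fractions: the expression is not a ratio of polynomials that decomposes further.


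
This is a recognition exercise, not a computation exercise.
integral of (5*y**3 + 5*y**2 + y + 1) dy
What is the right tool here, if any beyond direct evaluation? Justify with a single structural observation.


Method: no special technique — the integrand is a sum of constant multiples of powers of y — integrate term by term.
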